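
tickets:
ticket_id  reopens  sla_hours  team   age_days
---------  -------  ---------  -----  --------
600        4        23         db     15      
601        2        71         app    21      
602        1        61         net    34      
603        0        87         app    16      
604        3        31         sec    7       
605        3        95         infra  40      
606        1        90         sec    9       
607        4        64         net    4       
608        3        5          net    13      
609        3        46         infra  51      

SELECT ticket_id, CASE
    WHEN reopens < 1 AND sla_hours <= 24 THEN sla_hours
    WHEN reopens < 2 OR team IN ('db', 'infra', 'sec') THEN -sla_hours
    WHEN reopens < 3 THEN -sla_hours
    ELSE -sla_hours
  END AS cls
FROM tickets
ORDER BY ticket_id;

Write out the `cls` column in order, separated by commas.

-23, -71, -61, -87, -31, -95, -90, -64, -5, -46

ticket_id=600: reopens < 2 OR team IN ('db', 'infra', 'sec') → -23
ticket_id=601: reopens < 3 → -71
ticket_id=602: reopens < 2 OR team IN ('db', 'infra', 'sec') → -61
ticket_id=603: reopens < 2 OR team IN ('db', 'infra', 'sec') → -87
ticket_id=604: reopens < 2 OR team IN ('db', 'infra', 'sec') → -31
ticket_id=605: reopens < 2 OR team IN ('db', 'infra', 'sec') → -95
ticket_id=606: reopens < 2 OR team IN ('db', 'infra', 'sec') → -90
ticket_id=607: ELSE → -64
ticket_id=608: ELSE → -5
ticket_id=609: reopens < 2 OR team IN ('db', 'infra', 'sec') → -46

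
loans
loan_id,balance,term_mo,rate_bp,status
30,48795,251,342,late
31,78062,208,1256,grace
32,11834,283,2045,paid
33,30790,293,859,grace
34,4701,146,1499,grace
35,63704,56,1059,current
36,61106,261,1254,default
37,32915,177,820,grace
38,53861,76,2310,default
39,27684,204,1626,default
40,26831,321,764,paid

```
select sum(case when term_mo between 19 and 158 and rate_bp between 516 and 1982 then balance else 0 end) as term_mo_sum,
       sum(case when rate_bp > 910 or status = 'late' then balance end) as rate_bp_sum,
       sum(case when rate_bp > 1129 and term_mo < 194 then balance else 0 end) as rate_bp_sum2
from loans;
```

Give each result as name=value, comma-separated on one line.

[term_mo_sum: term_mo between 19 and 158 and rate_bp between 516 and 1982]
loan_id=30: ✗
loan_id=31: ✗
loan_id=32: ✗
loan_id=33: ✗
loan_id=34: ✓ → 4701
loan_id=35: ✓ → 63704
loan_id=36: ✗
loan_id=37: ✗
loan_id=38: ✗
loan_id=39: ✗
loan_id=40: ✗
term_mo_sum = 4701 + 63704 = 68405
—
[rate_bp_sum: rate_bp > 910 or status = 'late']
loan_id=30: ✓ → 48795
loan_id=31: ✓ → 78062
loan_id=32: ✓ → 11834
loan_id=33: ✗
loan_id=34: ✓ → 4701
loan_id=35: ✓ → 63704
loan_id=36: ✓ → 61106
loan_id=37: ✗
loan_id=38: ✓ → 53861
loan_id=39: ✓ → 27684
loan_id=40: ✗
rate_bp_sum = 48795 + 78062 + 11834 + 4701 + 63704 + 61106 + 53861 + 27684 = 349747
—
[rate_bp_sum2: rate_bp > 1129 and term_mo < 194]
loan_id=30: ✗
loan_id=31: ✗
loan_id=32: ✗
loan_id=33: ✗
loan_id=34: ✓ → 4701
loan_id=35: ✗
loan_id=36: ✗
loan_id=37: ✗
loan_id=38: ✓ → 53861
loan_id=39: ✗
loan_id=40: ✗
rate_bp_sum2 = 4701 + 53861 = 58562

term_mo_sum=68405, rate_bp_sum=349747, rate_bp_sum2=58562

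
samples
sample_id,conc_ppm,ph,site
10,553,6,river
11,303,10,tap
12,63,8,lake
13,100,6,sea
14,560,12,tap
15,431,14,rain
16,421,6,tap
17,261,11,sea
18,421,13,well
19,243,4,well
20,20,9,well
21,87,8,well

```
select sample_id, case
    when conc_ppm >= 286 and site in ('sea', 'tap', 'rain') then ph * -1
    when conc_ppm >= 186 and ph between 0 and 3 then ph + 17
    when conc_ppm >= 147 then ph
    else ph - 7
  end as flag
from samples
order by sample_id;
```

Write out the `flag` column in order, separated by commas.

sample_id=10: conc_ppm >= 147 → 6
sample_id=11: conc_ppm >= 286 and site in ('sea', 'tap', 'rain') → -10
sample_id=12: ELSE → 1
sample_id=13: ELSE → -1
sample_id=14: conc_ppm >= 286 and site in ('sea', 'tap', 'rain') → -12
sample_id=15: conc_ppm >= 286 and site in ('sea', 'tap', 'rain') → -14
sample_id=16: conc_ppm >= 286 and site in ('sea', 'tap', 'rain') → -6
sample_id=17: conc_ppm >= 147 → 11
sample_id=18: conc_ppm >= 147 → 13
sample_id=19: conc_ppm >= 147 → 4
sample_id=20: ELSE → 2
sample_id=21: ELSE → 1

6, -10, 1, -1, -12, -14, -6, 11, 13, 4, 2, 1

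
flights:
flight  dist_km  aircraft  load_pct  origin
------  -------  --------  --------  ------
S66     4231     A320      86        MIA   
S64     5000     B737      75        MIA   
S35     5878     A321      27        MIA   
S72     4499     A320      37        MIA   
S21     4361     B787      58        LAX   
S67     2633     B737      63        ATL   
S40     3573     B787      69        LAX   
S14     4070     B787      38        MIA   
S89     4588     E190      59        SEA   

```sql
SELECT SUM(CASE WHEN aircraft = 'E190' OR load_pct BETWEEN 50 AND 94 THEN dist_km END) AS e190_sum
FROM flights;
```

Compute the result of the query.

24386

flight=S66: ✓ → 4231
flight=S64: ✓ → 5000
flight=S35: ✗
flight=S72: ✗
flight=S21: ✓ → 4361
flight=S67: ✓ → 2633
flight=S40: ✓ → 3573
flight=S14: ✗
flight=S89: ✓ → 4588
e190_sum = 4231 + 5000 + 4361 + 2633 + 3573 + 4588 = 24386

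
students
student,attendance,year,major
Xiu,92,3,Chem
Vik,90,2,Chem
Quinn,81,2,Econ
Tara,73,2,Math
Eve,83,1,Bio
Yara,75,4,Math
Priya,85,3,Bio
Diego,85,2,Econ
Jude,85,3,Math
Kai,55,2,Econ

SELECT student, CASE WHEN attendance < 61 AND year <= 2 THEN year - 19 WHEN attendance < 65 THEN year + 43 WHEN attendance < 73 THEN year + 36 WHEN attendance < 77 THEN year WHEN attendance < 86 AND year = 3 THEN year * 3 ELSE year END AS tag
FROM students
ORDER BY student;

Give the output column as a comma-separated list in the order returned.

student=Diego: ELSE → 2
student=Eve: ELSE → 1
student=Jude: attendance < 86 AND year = 3 → 9
student=Kai: attendance < 61 AND year <= 2 → -17
student=Priya: attendance < 86 AND year = 3 → 9
student=Quinn: ELSE → 2
student=Tara: attendance < 77 → 2
student=Vik: ELSE → 2
student=Xiu: ELSE → 3
student=Yara: attendance < 77 → 4

2, 1, 9, -17, 9, 2, 2, 2, 3, 4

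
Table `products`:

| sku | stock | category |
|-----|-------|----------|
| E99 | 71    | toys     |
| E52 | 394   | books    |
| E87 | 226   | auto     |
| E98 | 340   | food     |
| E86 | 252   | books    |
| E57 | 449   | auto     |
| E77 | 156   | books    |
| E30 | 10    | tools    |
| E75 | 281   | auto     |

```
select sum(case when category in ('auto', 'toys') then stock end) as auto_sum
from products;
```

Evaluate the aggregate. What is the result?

1027

sku=E99: ✓ → 71
sku=E52: ✗
sku=E87: ✓ → 226
sku=E98: ✗
sku=E86: ✗
sku=E57: ✓ → 449
sku=E77: ✗
sku=E30: ✗
sku=E75: ✓ → 281
auto_sum = 71 + 226 + 449 + 281 = 1027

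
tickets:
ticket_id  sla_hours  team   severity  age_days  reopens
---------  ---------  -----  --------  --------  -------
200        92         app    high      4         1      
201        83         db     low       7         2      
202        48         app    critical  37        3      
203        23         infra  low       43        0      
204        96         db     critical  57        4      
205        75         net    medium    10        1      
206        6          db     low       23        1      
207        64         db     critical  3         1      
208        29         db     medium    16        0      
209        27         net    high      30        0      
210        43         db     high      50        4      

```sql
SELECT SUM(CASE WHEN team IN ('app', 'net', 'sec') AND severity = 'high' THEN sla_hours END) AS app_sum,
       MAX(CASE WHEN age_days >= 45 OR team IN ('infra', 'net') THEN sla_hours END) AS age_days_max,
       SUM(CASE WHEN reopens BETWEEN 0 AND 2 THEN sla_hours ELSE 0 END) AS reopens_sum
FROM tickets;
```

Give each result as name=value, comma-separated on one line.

app_sum=119, age_days_max=96, reopens_sum=399

[app_sum: team IN ('app', 'net', 'sec') AND severity = 'high']
ticket_id=200: ✓ → 92
ticket_id=201: ✗
ticket_id=202: ✗
ticket_id=203: ✗
ticket_id=204: ✗
ticket_id=205: ✗
ticket_id=206: ✗
ticket_id=207: ✗
ticket_id=208: ✗
ticket_id=209: ✓ → 27
ticket_id=210: ✗
app_sum = 92 + 27 = 119
—
[age_days_max: age_days >= 45 OR team IN ('infra', 'net')]
ticket_id=200: ✗
ticket_id=201: ✗
ticket_id=202: ✗
ticket_id=203: ✓ → 23
ticket_id=204: ✓ → 96
ticket_id=205: ✓ → 75
ticket_id=206: ✗
ticket_id=207: ✗
ticket_id=208: ✗
ticket_id=209: ✓ → 27
ticket_id=210: ✓ → 43
age_days_max = MAX(23, 96, 75, 27, 43) = 96
—
[reopens_sum: reopens BETWEEN 0 AND 2]
ticket_id=200: ✓ → 92
ticket_id=201: ✓ → 83
ticket_id=202: ✗
ticket_id=203: ✓ → 23
ticket_id=204: ✗
ticket_id=205: ✓ → 75
ticket_id=206: ✓ → 6
ticket_id=207: ✓ → 64
ticket_id=208: ✓ → 29
ticket_id=209: ✓ → 27
ticket_id=210: ✗
reopens_sum = 92 + 83 + 23 + 75 + 6 + 64 + 29 + 27 = 399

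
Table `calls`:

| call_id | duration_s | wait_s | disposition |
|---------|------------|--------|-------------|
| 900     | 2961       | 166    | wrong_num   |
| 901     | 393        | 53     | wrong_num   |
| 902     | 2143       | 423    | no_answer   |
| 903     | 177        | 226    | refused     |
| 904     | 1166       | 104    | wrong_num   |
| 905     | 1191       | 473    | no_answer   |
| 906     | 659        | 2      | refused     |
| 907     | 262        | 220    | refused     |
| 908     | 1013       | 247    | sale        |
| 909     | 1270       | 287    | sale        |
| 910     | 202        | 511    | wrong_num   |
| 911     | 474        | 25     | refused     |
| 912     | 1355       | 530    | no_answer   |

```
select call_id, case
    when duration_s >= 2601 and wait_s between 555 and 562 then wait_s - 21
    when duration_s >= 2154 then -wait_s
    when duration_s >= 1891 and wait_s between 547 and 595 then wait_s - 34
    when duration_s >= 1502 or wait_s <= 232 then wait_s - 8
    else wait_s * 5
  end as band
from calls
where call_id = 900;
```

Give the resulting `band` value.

call_id = 900: duration_s=2961, wait_s=166, disposition=wrong_num.
duration_s >= 2601 and wait_s between 555 and 562 → false
duration_s >= 2154 → true → -166

-166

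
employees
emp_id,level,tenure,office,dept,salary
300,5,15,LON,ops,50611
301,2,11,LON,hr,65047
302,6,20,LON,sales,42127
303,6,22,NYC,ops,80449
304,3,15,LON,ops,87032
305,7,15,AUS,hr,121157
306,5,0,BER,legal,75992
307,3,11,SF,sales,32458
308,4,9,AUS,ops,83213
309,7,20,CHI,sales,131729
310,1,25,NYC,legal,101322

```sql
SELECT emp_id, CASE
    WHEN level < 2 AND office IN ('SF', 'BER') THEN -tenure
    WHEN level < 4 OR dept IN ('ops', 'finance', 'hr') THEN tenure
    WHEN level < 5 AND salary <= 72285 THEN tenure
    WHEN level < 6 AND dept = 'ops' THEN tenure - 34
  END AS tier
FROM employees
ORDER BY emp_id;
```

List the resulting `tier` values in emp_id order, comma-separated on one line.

emp_id=300: level < 4 OR dept IN ('ops', 'finance', 'hr') → 15
emp_id=301: level < 4 OR dept IN ('ops', 'finance', 'hr') → 11
emp_id=302: (no match → NULL) → NULL
emp_id=303: level < 4 OR dept IN ('ops', 'finance', 'hr') → 22
emp_id=304: level < 4 OR dept IN ('ops', 'finance', 'hr') → 15
emp_id=305: level < 4 OR dept IN ('ops', 'finance', 'hr') → 15
emp_id=306: (no match → NULL) → NULL
emp_id=307: level < 4 OR dept IN ('ops', 'finance', 'hr') → 11
emp_id=308: level < 4 OR dept IN ('ops', 'finance', 'hr') → 9
emp_id=309: (no match → NULL) → NULL
emp_id=310: level < 4 OR dept IN ('ops', 'finance', 'hr') → 25

15, 11, NULL, 22, 15, 15, NULL, 11, 9, NULL, 25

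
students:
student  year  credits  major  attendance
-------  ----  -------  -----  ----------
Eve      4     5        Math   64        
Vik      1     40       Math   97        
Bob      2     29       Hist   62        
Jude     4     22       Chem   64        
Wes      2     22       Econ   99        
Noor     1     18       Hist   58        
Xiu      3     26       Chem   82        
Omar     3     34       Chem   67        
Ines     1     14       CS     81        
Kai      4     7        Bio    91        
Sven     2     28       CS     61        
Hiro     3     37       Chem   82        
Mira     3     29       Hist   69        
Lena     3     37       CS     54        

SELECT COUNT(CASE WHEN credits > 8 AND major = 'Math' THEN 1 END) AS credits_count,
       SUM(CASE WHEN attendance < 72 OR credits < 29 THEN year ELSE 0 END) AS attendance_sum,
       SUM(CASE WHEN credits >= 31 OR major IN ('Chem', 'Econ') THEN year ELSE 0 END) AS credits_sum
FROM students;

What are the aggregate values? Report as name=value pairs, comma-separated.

credits_count=1, attendance_sum=32, credits_sum=19

[credits_count: credits > 8 AND major = 'Math']
student=Eve: ✗
student=Vik: ✓ → 1
student=Bob: ✗
student=Jude: ✗
student=Wes: ✗
student=Noor: ✗
student=Xiu: ✗
student=Omar: ✗
student=Ines: ✗
student=Kai: ✗
student=Sven: ✗
student=Hiro: ✗
student=Mira: ✗
student=Lena: ✗
credits_count = COUNT(1) = 1
—
[attendance_sum: attendance < 72 OR credits < 29]
student=Eve: ✓ → 4
student=Vik: ✗
student=Bob: ✓ → 2
student=Jude: ✓ → 4
student=Wes: ✓ → 2
student=Noor: ✓ → 1
student=Xiu: ✓ → 3
student=Omar: ✓ → 3
student=Ines: ✓ → 1
student=Kai: ✓ → 4
student=Sven: ✓ → 2
student=Hiro: ✗
student=Mira: ✓ → 3
student=Lena: ✓ → 3
attendance_sum = 4 + 2 + 4 + 2 + 1 + 3 + 3 + 1 + 4 + 2 + 3 + 3 = 32
—
[credits_sum: credits >= 31 OR major IN ('Chem', 'Econ')]
student=Eve: ✗
student=Vik: ✓ → 1
student=Bob: ✗
student=Jude: ✓ → 4
student=Wes: ✓ → 2
student=Noor: ✗
student=Xiu: ✓ → 3
student=Omar: ✓ → 3
student=Ines: ✗
student=Kai: ✗
student=Sven: ✗
student=Hiro: ✓ → 3
student=Mira: ✗
student=Lena: ✓ → 3
credits_sum = 1 + 4 + 2 + 3 + 3 + 3 + 3 = 19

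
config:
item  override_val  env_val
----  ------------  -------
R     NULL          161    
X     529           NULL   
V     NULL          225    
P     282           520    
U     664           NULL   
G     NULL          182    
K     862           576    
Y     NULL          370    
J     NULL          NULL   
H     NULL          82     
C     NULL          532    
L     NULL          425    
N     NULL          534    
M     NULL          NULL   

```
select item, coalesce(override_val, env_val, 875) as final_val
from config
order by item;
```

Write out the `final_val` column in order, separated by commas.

532, 182, 82, 875, 862, 425, 875, 534, 282, 161, 664, 225, 529, 370

item=C: override_val=NULL, env_val=532 → 532
item=G: override_val=NULL, env_val=182 → 182
item=H: override_val=NULL, env_val=82 → 82
item=J: override_val=NULL, env_val=NULL, → literal 875 → 875
item=K: override_val=862 → 862
item=L: override_val=NULL, env_val=425 → 425
item=M: override_val=NULL, env_val=NULL, → literal 875 → 875
item=N: override_val=NULL, env_val=534 → 534
item=P: override_val=282 → 282
item=R: override_val=NULL, env_val=161 → 161
item=U: override_val=664 → 664
item=V: override_val=NULL, env_val=225 → 225
item=X: override_val=529 → 529
item=Y: override_val=NULL, env_val=370 → 370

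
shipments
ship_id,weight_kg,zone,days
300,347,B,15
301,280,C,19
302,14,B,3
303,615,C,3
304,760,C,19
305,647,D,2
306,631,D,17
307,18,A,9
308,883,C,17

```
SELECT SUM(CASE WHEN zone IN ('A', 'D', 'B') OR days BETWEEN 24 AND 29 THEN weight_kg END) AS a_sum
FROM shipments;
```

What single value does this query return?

ship_id=300: ✓ → 347
ship_id=301: ✗
ship_id=302: ✓ → 14
ship_id=303: ✗
ship_id=304: ✗
ship_id=305: ✓ → 647
ship_id=306: ✓ → 631
ship_id=307: ✓ → 18
ship_id=308: ✗
a_sum = 347 + 14 + 647 + 631 + 18 = 1657

1657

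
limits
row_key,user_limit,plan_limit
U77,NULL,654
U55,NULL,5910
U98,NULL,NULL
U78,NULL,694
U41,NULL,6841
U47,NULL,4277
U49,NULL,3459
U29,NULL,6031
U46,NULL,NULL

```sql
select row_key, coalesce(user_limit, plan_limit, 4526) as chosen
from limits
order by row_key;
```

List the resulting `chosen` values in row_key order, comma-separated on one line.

row_key=U29: user_limit=NULL, plan_limit=6031 → 6031
row_key=U41: user_limit=NULL, plan_limit=6841 → 6841
row_key=U46: user_limit=NULL, plan_limit=NULL, → literal 4526 → 4526
row_key=U47: user_limit=NULL, plan_limit=4277 → 4277
row_key=U49: user_limit=NULL, plan_limit=3459 → 3459
row_key=U55: user_limit=NULL, plan_limit=5910 → 5910
row_key=U77: user_limit=NULL, plan_limit=654 → 654
row_key=U78: user_limit=NULL, plan_limit=694 → 694
row_key=U98: user_limit=NULL, plan_limit=NULL, → literal 4526 → 4526

6031, 6841, 4526, 4277, 3459, 5910, 654, 694, 4526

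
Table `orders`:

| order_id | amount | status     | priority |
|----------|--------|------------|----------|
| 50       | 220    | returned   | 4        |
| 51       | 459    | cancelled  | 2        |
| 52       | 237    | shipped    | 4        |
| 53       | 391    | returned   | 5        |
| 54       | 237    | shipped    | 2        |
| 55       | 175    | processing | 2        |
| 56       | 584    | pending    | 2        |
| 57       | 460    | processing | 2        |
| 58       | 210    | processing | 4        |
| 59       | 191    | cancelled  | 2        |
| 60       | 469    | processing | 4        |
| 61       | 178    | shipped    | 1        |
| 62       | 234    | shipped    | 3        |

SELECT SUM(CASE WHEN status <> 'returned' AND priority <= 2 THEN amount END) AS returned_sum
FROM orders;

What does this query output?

2284

order_id=50: ✗
order_id=51: ✓ → 459
order_id=52: ✗
order_id=53: ✗
order_id=54: ✓ → 237
order_id=55: ✓ → 175
order_id=56: ✓ → 584
order_id=57: ✓ → 460
order_id=58: ✗
order_id=59: ✓ → 191
order_id=60: ✗
order_id=61: ✓ → 178
order_id=62: ✗
returned_sum = 459 + 237 + 175 + 584 + 460 + 191 + 178 = 2284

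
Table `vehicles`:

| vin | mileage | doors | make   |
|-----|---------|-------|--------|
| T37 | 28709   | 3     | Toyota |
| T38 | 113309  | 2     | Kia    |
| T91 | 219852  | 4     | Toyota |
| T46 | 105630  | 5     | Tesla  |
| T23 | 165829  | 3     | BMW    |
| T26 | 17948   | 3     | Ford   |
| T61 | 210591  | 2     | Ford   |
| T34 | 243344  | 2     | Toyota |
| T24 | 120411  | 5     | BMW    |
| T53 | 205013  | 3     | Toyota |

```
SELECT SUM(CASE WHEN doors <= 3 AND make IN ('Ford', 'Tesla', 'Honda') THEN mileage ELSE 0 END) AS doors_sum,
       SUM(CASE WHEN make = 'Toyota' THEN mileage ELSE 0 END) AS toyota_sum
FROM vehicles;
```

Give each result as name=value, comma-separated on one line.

[doors_sum: doors <= 3 AND make IN ('Ford', 'Tesla', 'Honda')]
vin=T37: ✗
vin=T38: ✗
vin=T91: ✗
vin=T46: ✗
vin=T23: ✗
vin=T26: ✓ → 17948
vin=T61: ✓ → 210591
vin=T34: ✗
vin=T24: ✗
vin=T53: ✗
doors_sum = 17948 + 210591 = 228539
—
[toyota_sum: make = 'Toyota']
vin=T37: ✓ → 28709
vin=T38: ✗
vin=T91: ✓ → 219852
vin=T46: ✗
vin=T23: ✗
vin=T26: ✗
vin=T61: ✗
vin=T34: ✓ → 243344
vin=T24: ✗
vin=T53: ✓ → 205013
toyota_sum = 28709 + 219852 + 243344 + 205013 = 696918

doors_sum=228539, toyota_sum=696918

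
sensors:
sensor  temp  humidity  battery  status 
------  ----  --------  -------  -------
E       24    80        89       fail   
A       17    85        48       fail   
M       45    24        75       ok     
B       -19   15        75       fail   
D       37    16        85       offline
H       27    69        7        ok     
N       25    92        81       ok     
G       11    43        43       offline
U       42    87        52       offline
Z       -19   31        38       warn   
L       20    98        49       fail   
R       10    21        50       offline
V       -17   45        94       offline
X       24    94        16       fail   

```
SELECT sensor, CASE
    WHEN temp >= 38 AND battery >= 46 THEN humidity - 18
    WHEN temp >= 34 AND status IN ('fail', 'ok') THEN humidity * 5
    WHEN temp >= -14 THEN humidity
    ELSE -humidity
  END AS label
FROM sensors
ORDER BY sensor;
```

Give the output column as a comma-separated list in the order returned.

sensor=A: temp >= -14 → 85
sensor=B: ELSE → -15
sensor=D: temp >= -14 → 16
sensor=E: temp >= -14 → 80
sensor=G: temp >= -14 → 43
sensor=H: temp >= -14 → 69
sensor=L: temp >= -14 → 98
sensor=M: temp >= 38 AND battery >= 46 → 6
sensor=N: temp >= -14 → 92
sensor=R: temp >= -14 → 21
sensor=U: temp >= 38 AND battery >= 46 → 69
sensor=V: ELSE → -45
sensor=X: temp >= -14 → 94
sensor=Z: ELSE → -31

85, -15, 16, 80, 43, 69, 98, 6, 92, 21, 69, -45, 94, -31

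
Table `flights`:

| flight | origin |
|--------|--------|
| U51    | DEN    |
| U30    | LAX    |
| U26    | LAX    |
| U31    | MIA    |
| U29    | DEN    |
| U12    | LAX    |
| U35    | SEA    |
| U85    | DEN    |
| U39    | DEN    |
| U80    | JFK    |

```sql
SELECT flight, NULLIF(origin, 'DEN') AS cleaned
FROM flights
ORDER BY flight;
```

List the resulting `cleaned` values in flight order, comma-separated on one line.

LAX, LAX, NULL, LAX, MIA, SEA, NULL, NULL, JFK, NULL

flight=U12: origin=LAX vs DEN: differ → LAX
flight=U26: origin=LAX vs DEN: differ → LAX
flight=U29: origin=DEN vs DEN: equal → NULL
flight=U30: origin=LAX vs DEN: differ → LAX
flight=U31: origin=MIA vs DEN: differ → MIA
flight=U35: origin=SEA vs DEN: differ → SEA
flight=U39: origin=DEN vs DEN: equal → NULL
flight=U51: origin=DEN vs DEN: equal → NULL
flight=U80: origin=JFK vs DEN: differ → JFK
flight=U85: origin=DEN vs DEN: equal → NULL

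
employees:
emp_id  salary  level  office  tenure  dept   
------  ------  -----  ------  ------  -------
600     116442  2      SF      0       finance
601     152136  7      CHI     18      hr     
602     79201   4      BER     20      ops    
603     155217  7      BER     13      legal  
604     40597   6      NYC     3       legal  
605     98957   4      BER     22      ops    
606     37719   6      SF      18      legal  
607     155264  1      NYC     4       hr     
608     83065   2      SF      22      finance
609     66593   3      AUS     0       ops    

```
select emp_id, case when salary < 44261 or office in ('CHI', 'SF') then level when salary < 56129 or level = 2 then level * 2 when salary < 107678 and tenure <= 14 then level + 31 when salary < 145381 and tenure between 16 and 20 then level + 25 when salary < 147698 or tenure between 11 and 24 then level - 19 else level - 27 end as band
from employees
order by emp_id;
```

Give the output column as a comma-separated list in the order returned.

emp_id=600: salary < 44261 or office in ('CHI', 'SF') → 2
emp_id=601: salary < 44261 or office in ('CHI', 'SF') → 7
emp_id=602: salary < 145381 and tenure between 16 and 20 → 29
emp_id=603: salary < 147698 or tenure between 11 and 24 → -12
emp_id=604: salary < 44261 or office in ('CHI', 'SF') → 6
emp_id=605: salary < 147698 or tenure between 11 and 24 → -15
emp_id=606: salary < 44261 or office in ('CHI', 'SF') → 6
emp_id=607: ELSE → -26
emp_id=608: salary < 44261 or office in ('CHI', 'SF') → 2
emp_id=609: salary < 107678 and tenure <= 14 → 34

2, 7, 29, -12, 6, -15, 6, -26, 2, 34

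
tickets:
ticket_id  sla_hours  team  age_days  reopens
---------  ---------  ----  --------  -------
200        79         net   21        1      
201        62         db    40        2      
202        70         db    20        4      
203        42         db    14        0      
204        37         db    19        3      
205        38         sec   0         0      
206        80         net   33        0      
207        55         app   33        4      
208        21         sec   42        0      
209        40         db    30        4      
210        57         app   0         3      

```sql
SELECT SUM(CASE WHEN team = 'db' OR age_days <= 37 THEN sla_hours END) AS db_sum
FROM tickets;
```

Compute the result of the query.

560

ticket_id=200: ✓ → 79
ticket_id=201: ✓ → 62
ticket_id=202: ✓ → 70
ticket_id=203: ✓ → 42
ticket_id=204: ✓ → 37
ticket_id=205: ✓ → 38
ticket_id=206: ✓ → 80
ticket_id=207: ✓ → 55
ticket_id=208: ✗
ticket_id=209: ✓ → 40
ticket_id=210: ✓ → 57
db_sum = 79 + 62 + 70 + 42 + 37 + 38 + 80 + 55 + 40 + 57 = 560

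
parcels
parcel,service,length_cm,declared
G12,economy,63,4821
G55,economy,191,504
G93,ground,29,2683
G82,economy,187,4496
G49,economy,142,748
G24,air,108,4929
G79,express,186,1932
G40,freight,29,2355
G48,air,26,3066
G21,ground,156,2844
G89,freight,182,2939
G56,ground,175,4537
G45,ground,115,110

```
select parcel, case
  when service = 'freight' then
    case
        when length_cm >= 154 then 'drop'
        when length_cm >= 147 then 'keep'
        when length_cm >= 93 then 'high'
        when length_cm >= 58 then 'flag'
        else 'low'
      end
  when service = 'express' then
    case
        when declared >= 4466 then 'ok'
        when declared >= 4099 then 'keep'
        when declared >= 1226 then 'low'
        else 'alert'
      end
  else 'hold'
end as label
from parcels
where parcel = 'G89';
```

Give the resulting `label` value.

parcel = G89: service=freight, length_cm=182, declared=2939.
service='freight' → inner[length_cm >= 154] → drop

drop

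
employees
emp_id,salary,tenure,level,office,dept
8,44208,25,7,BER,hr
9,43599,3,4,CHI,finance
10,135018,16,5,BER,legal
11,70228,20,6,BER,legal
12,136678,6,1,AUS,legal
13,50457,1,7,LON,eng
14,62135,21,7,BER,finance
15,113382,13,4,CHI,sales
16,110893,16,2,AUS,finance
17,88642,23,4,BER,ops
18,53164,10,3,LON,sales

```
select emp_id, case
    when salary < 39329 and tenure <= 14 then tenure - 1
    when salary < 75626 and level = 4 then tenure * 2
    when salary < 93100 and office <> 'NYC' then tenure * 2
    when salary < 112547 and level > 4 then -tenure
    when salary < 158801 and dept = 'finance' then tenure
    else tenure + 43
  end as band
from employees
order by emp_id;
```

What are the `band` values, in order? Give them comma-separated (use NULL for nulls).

50, 6, 59, 40, 49, 2, 42, 56, 16, 46, 20

emp_id=8: salary < 93100 and office <> 'NYC' → 50
emp_id=9: salary < 75626 and level = 4 → 6
emp_id=10: ELSE → 59
emp_id=11: salary < 93100 and office <> 'NYC' → 40
emp_id=12: ELSE → 49
emp_id=13: salary < 93100 and office <> 'NYC' → 2
emp_id=14: salary < 93100 and office <> 'NYC' → 42
emp_id=15: ELSE → 56
emp_id=16: salary < 158801 and dept = 'finance' → 16
emp_id=17: salary < 93100 and office <> 'NYC' → 46
emp_id=18: salary < 93100 and office <> 'NYC' → 20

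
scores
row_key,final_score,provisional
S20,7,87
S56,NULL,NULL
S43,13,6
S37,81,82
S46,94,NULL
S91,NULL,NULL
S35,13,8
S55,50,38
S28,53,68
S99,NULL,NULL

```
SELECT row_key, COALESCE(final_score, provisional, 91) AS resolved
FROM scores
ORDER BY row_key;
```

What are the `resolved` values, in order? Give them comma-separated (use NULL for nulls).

row_key=S20: final_score=7 → 7
row_key=S28: final_score=53 → 53
row_key=S35: final_score=13 → 13
row_key=S37: final_score=81 → 81
row_key=S43: final_score=13 → 13
row_key=S46: final_score=94 → 94
row_key=S55: final_score=50 → 50
row_key=S56: final_score=NULL, provisional=NULL, → literal 91 → 91
row_key=S91: final_score=NULL, provisional=NULL, → literal 91 → 91
row_key=S99: final_score=NULL, provisional=NULL, → literal 91 → 91

7, 53, 13, 81, 13, 94, 50, 91, 91, 91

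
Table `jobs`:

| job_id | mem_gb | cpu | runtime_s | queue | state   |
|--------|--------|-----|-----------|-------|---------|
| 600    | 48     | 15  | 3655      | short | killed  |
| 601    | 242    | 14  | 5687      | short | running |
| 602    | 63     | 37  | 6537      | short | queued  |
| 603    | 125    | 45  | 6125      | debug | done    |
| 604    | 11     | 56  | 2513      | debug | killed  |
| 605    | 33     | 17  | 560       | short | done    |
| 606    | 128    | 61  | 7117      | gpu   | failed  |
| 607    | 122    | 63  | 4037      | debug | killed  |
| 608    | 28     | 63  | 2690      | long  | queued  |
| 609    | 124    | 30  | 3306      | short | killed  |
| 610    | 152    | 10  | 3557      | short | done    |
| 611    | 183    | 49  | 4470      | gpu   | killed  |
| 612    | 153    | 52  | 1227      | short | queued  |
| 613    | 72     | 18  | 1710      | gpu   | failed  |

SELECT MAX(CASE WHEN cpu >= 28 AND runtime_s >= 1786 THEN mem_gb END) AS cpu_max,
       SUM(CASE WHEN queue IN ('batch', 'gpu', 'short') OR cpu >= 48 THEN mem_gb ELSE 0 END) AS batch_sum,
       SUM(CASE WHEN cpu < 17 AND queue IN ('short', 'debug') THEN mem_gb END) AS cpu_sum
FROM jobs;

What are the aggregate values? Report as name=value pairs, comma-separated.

[cpu_max: cpu >= 28 AND runtime_s >= 1786]
job_id=600: ✗
job_id=601: ✗
job_id=602: ✓ → 63
job_id=603: ✓ → 125
job_id=604: ✓ → 11
job_id=605: ✗
job_id=606: ✓ → 128
job_id=607: ✓ → 122
job_id=608: ✓ → 28
job_id=609: ✓ → 124
job_id=610: ✗
job_id=611: ✓ → 183
job_id=612: ✗
job_id=613: ✗
cpu_max = MAX(63, 125, 11, 128, 122, 28, 124, 183) = 183
—
[batch_sum: queue IN ('batch', 'gpu', 'short') OR cpu >= 48]
job_id=600: ✓ → 48
job_id=601: ✓ → 242
job_id=602: ✓ → 63
job_id=603: ✗
job_id=604: ✓ → 11
job_id=605: ✓ → 33
job_id=606: ✓ → 128
job_id=607: ✓ → 122
job_id=608: ✓ → 28
job_id=609: ✓ → 124
job_id=610: ✓ → 152
job_id=611: ✓ → 183
job_id=612: ✓ → 153
job_id=613: ✓ → 72
batch_sum = 48 + 242 + 63 + 11 + 33 + 128 + 122 + 28 + 124 + 152 + 183 + 153 + 72 = 1359
—
[cpu_sum: cpu < 17 AND queue IN ('short', 'debug')]
job_id=600: ✓ → 48
job_id=601: ✓ → 242
job_id=602: ✗
job_id=603: ✗
job_id=604: ✗
job_id=605: ✗
job_id=606: ✗
job_id=607: ✗
job_id=608: ✗
job_id=609: ✗
job_id=610: ✓ → 152
job_id=611: ✗
job_id=612: ✗
job_id=613: ✗
cpu_sum = 48 + 242 + 152 = 442

cpu_max=183, batch_sum=1359, cpu_sum=442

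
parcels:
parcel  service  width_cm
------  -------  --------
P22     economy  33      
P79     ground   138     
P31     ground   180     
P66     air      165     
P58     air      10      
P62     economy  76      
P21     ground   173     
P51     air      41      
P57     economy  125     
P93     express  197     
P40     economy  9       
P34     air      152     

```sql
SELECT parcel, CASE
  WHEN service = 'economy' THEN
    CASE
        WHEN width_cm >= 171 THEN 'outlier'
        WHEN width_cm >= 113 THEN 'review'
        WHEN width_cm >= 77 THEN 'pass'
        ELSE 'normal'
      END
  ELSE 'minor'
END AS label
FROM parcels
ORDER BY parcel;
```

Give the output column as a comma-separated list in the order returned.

parcel=P21: service='ground' → outer ELSE → minor
parcel=P22: service='economy' → inner[ELSE] → normal
parcel=P31: service='ground' → outer ELSE → minor
parcel=P34: service='air' → outer ELSE → minor
parcel=P40: service='economy' → inner[ELSE] → normal
parcel=P51: service='air' → outer ELSE → minor
parcel=P57: service='economy' → inner[width_cm >= 113] → review
parcel=P58: service='air' → outer ELSE → minor
parcel=P62: service='economy' → inner[ELSE] → normal
parcel=P66: service='air' → outer ELSE → minor
parcel=P79: service='ground' → outer ELSE → minor
parcel=P93: service='express' → outer ELSE → minor

minor, normal, minor, minor, normal, minor, review, minor, normal, minor, minor, minor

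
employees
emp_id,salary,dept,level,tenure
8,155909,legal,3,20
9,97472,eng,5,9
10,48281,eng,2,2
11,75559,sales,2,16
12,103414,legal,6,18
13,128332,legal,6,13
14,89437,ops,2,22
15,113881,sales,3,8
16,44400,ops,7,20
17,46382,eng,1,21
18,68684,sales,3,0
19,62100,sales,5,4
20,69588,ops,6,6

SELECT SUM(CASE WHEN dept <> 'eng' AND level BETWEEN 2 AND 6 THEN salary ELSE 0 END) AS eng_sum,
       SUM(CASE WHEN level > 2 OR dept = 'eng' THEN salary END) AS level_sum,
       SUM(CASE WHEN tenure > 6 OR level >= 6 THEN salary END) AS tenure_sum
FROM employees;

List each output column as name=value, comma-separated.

eng_sum=866904, level_sum=938443, tenure_sum=924374

[eng_sum: dept <> 'eng' AND level BETWEEN 2 AND 6]
emp_id=8: ✓ → 155909
emp_id=9: ✗
emp_id=10: ✗
emp_id=11: ✓ → 75559
emp_id=12: ✓ → 103414
emp_id=13: ✓ → 128332
emp_id=14: ✓ → 89437
emp_id=15: ✓ → 113881
emp_id=16: ✗
emp_id=17: ✗
emp_id=18: ✓ → 68684
emp_id=19: ✓ → 62100
emp_id=20: ✓ → 69588
eng_sum = 155909 + 75559 + 103414 + 128332 + 89437 + 113881 + 68684 + 62100 + 69588 = 866904
—
[level_sum: level > 2 OR dept = 'eng']
emp_id=8: ✓ → 155909
emp_id=9: ✓ → 97472
emp_id=10: ✓ → 48281
emp_id=11: ✗
emp_id=12: ✓ → 103414
emp_id=13: ✓ → 128332
emp_id=14: ✗
emp_id=15: ✓ → 113881
emp_id=16: ✓ → 44400
emp_id=17: ✓ → 46382
emp_id=18: ✓ → 68684
emp_id=19: ✓ → 62100
emp_id=20: ✓ → 69588
level_sum = 155909 + 97472 + 48281 + 103414 + 128332 + 113881 + 44400 + 46382 + 68684 + 62100 + 69588 = 938443
—
[tenure_sum: tenure > 6 OR level >= 6]
emp_id=8: ✓ → 155909
emp_id=9: ✓ → 97472
emp_id=10: ✗
emp_id=11: ✓ → 75559
emp_id=12: ✓ → 103414
emp_id=13: ✓ → 128332
emp_id=14: ✓ → 89437
emp_id=15: ✓ → 113881
emp_id=16: ✓ → 44400
emp_id=17: ✓ → 46382
emp_id=18: ✗
emp_id=19: ✗
emp_id=20: ✓ → 69588
tenure_sum = 155909 + 97472 + 75559 + 103414 + 128332 + 89437 + 113881 + 44400 + 46382 + 69588 = 924374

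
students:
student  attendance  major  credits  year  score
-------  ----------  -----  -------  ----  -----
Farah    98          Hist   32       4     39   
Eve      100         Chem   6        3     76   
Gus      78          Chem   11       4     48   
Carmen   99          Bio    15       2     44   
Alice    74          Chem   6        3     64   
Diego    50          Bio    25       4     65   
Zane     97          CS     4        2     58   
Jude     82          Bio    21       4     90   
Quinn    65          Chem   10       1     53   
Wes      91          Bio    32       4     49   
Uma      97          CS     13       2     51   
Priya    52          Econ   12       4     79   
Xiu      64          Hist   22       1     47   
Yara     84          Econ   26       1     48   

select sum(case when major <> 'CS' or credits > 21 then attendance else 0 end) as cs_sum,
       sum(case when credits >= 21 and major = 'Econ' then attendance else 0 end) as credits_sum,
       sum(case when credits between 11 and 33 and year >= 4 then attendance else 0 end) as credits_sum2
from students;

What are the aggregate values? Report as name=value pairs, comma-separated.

[cs_sum: major <> 'CS' or credits > 21]
student=Farah: ✓ → 98
student=Eve: ✓ → 100
student=Gus: ✓ → 78
student=Carmen: ✓ → 99
student=Alice: ✓ → 74
student=Diego: ✓ → 50
student=Zane: ✗
student=Jude: ✓ → 82
student=Quinn: ✓ → 65
student=Wes: ✓ → 91
student=Uma: ✗
student=Priya: ✓ → 52
student=Xiu: ✓ → 64
student=Yara: ✓ → 84
cs_sum = 98 + 100 + 78 + 99 + 74 + 50 + 82 + 65 + 91 + 52 + 64 + 84 = 937
—
[credits_sum: credits >= 21 and major = 'Econ']
student=Farah: ✗
student=Eve: ✗
student=Gus: ✗
student=Carmen: ✗
student=Alice: ✗
student=Diego: ✗
student=Zane: ✗
student=Jude: ✗
student=Quinn: ✗
student=Wes: ✗
student=Uma: ✗
student=Priya: ✗
student=Xiu: ✗
student=Yara: ✓ → 84
credits_sum = 84
—
[credits_sum2: credits between 11 and 33 and year >= 4]
student=Farah: ✓ → 98
student=Eve: ✗
student=Gus: ✓ → 78
student=Carmen: ✗
student=Alice: ✗
student=Diego: ✓ → 50
student=Zane: ✗
student=Jude: ✓ → 82
student=Quinn: ✗
student=Wes: ✓ → 91
student=Uma: ✗
student=Priya: ✓ → 52
student=Xiu: ✗
student=Yara: ✗
credits_sum2 = 98 + 78 + 50 + 82 + 91 + 52 = 451

cs_sum=937, credits_sum=84, credits_sum2=451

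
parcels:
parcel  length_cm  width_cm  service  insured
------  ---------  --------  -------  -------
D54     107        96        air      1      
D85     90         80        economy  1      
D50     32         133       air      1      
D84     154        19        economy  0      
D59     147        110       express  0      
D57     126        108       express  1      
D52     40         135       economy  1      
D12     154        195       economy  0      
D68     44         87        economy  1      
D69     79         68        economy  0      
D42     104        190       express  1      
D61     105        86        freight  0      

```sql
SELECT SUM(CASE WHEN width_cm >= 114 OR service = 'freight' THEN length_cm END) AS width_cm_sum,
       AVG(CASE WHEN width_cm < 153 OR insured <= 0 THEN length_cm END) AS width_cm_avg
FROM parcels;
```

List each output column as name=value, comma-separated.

width_cm_sum=435, width_cm_avg=98

[width_cm_sum: width_cm >= 114 OR service = 'freight']
parcel=D54: ✗
parcel=D85: ✗
parcel=D50: ✓ → 32
parcel=D84: ✗
parcel=D59: ✗
parcel=D57: ✗
parcel=D52: ✓ → 40
parcel=D12: ✓ → 154
parcel=D68: ✗
parcel=D69: ✗
parcel=D42: ✓ → 104
parcel=D61: ✓ → 105
width_cm_sum = 32 + 40 + 154 + 104 + 105 = 435
—
[width_cm_avg: width_cm < 153 OR insured <= 0]
parcel=D54: ✓ → 107
parcel=D85: ✓ → 90
parcel=D50: ✓ → 32
parcel=D84: ✓ → 154
parcel=D59: ✓ → 147
parcel=D57: ✓ → 126
parcel=D52: ✓ → 40
parcel=D12: ✓ → 154
parcel=D68: ✓ → 44
parcel=D69: ✓ → 79
parcel=D42: ✗
parcel=D61: ✓ → 105
width_cm_avg = (107 + 90 + 32 + 154 + 147 + 126 + 40 + 154 + 44 + 79 + 105) / 11 = 98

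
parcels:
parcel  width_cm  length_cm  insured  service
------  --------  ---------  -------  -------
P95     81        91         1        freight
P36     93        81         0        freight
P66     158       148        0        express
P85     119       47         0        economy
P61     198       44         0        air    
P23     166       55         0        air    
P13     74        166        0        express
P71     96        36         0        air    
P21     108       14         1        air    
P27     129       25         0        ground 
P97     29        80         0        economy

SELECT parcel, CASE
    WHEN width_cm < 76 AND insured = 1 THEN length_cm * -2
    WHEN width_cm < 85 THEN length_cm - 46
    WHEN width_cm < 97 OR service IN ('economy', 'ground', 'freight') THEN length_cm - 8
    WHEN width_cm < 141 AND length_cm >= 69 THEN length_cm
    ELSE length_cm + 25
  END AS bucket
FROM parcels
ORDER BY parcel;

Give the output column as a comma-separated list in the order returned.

120, 39, 80, 17, 73, 69, 173, 28, 39, 45, 34

parcel=P13: width_cm < 85 → 120
parcel=P21: ELSE → 39
parcel=P23: ELSE → 80
parcel=P27: width_cm < 97 OR service IN ('economy', 'ground', 'freight') → 17
parcel=P36: width_cm < 97 OR service IN ('economy', 'ground', 'freight') → 73
parcel=P61: ELSE → 69
parcel=P66: ELSE → 173
parcel=P71: width_cm < 97 OR service IN ('economy', 'ground', 'freight') → 28
parcel=P85: width_cm < 97 OR service IN ('economy', 'ground', 'freight') → 39
parcel=P95: width_cm < 85 → 45
parcel=P97: width_cm < 85 → 34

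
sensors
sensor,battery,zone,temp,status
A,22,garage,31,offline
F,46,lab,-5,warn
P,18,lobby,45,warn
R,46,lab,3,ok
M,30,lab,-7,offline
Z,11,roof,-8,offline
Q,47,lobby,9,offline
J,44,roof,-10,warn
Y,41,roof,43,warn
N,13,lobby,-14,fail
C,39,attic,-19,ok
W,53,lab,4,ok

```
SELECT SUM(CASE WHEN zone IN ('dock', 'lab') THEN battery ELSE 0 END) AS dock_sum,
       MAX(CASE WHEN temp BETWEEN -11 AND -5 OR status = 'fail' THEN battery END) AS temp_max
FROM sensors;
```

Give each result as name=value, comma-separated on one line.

[dock_sum: zone IN ('dock', 'lab')]
sensor=A: ✗
sensor=F: ✓ → 46
sensor=P: ✗
sensor=R: ✓ → 46
sensor=M: ✓ → 30
sensor=Z: ✗
sensor=Q: ✗
sensor=J: ✗
sensor=Y: ✗
sensor=N: ✗
sensor=C: ✗
sensor=W: ✓ → 53
dock_sum = 46 + 46 + 30 + 53 = 175
—
[temp_max: temp BETWEEN -11 AND -5 OR status = 'fail']
sensor=A: ✗
sensor=F: ✓ → 46
sensor=P: ✗
sensor=R: ✗
sensor=M: ✓ → 30
sensor=Z: ✓ → 11
sensor=Q: ✗
sensor=J: ✓ → 44
sensor=Y: ✗
sensor=N: ✓ → 13
sensor=C: ✗
sensor=W: ✗
temp_max = MAX(46, 30, 11, 44, 13) = 46

dock_sum=175, temp_max=46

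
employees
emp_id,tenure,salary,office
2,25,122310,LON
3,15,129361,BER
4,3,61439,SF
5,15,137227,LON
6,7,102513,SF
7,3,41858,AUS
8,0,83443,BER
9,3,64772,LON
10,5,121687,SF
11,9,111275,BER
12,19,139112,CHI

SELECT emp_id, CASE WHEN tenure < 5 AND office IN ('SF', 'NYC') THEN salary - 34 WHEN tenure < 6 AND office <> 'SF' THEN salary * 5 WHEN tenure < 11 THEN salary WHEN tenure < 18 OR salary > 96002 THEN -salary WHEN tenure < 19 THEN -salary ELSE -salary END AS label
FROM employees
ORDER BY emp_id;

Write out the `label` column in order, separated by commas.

-122310, -129361, 61405, -137227, 102513, 209290, 417215, 323860, 121687, 111275, -139112

emp_id=2: tenure < 18 OR salary > 96002 → -122310
emp_id=3: tenure < 18 OR salary > 96002 → -129361
emp_id=4: tenure < 5 AND office IN ('SF', 'NYC') → 61405
emp_id=5: tenure < 18 OR salary > 96002 → -137227
emp_id=6: tenure < 11 → 102513
emp_id=7: tenure < 6 AND office <> 'SF' → 209290
emp_id=8: tenure < 6 AND office <> 'SF' → 417215
emp_id=9: tenure < 6 AND office <> 'SF' → 323860
emp_id=10: tenure < 11 → 121687
emp_id=11: tenure < 11 → 111275
emp_id=12: tenure < 18 OR salary > 96002 → -139112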